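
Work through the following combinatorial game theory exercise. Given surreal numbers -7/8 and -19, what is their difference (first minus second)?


x = -7/8, y = -19
Converting to common denominator: 8
x = -7/8, y = -152/8
x - y = -7/8 - -19 = 145/8

145/8


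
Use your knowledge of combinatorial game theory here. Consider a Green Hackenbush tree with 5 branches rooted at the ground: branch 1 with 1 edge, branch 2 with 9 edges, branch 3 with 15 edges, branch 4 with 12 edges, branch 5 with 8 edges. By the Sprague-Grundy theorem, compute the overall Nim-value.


The tree has 5 branches from the ground vertex.
In Green Hackenbush, the Nim-value of a simple path of length k is k.
Branch 1: length 1, Nim-value = 1
Branch 2: length 9, Nim-value = 9
Branch 3: length 15, Nim-value = 15
Branch 4: length 12, Nim-value = 12
Branch 5: length 8, Nim-value = 8
Total Nim-value = XOR of all branch values:
0 XOR 1 = 1
1 XOR 9 = 8
8 XOR 15 = 7
7 XOR 12 = 11
11 XOR 8 = 3
Nim-value of the tree = 3

3


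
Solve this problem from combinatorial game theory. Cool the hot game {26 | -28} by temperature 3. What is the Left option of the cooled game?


Original game: {26 | -28} (a switch {a | b} with a > b).
Cooling by t (for t below the temperature (a - b)/2 = 27) taxes each move by t: {a | b} cooled by t is {a - t | b + t}.
Cooling amount: t = 3
Cooled Left option: 26 - 3 = 23
Cooled Right option: -28 + 3 = -25
Cooled game: {23 | -25}
Left option = 23

23


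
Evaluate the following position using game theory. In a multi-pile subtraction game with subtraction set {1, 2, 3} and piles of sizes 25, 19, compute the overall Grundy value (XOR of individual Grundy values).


Subtraction set: {1, 2, 3}
For this subtraction set, G(n) = n mod 4 (period = max + 1 = 4).
Pile 1 (size 25): G(25) = 25 mod 4 = 1
Pile 2 (size 19): G(19) = 19 mod 4 = 3
Total Grundy value = XOR of all: 1 XOR 3 = 2

2


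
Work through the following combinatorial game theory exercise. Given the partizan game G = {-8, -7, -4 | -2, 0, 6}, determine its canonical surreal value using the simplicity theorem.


Left options: {-8, -7, -4}, max = -4
Right options: {-2, 0, 6}, min = -2
All options are numbers and max(Left) < min(Right), so by the simplicity theorem the value is the simplest (earliest-born) number strictly between -4 and -2.
The only integer strictly between -4 and -2 is -3.
No non-integer in the interval can be simpler: if x is a non-integer in the interval, then floor(x) or ceil(x) also lies in the interval (the interval contains an integer), and both are proper prefixes of x's sign expansion, i.e. born earlier. So the game value is -3.
Game value = -3

-3


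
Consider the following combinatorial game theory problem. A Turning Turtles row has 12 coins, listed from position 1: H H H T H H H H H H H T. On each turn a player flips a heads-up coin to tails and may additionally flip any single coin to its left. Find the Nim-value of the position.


Coins: H H H T H H H H H H H T
Key fact: a single head at position k behaves exactly like a Nim heap of size k (turning it to T and optionally flipping a coin at j < k corresponds to moving the heap from k to j, or to 0), and heads combine as a disjunctive sum (two heads at the same place would cancel, matching j XOR j = 0). So the Nim-value is the XOR of the 1-indexed positions of the heads.
Face-up positions (1-indexed): [1, 2, 3, 5, 6, 7, 8, 9, 10, 11]
XOR 0 with 1: 0 XOR 1 = 1
XOR 1 with 2: 1 XOR 2 = 3
XOR 3 with 3: 3 XOR 3 = 0
XOR 0 with 5: 0 XOR 5 = 5
XOR 5 with 6: 5 XOR 6 = 3
XOR 3 with 7: 3 XOR 7 = 4
XOR 4 with 8: 4 XOR 8 = 12
XOR 12 with 9: 12 XOR 9 = 5
XOR 5 with 10: 5 XOR 10 = 15
XOR 15 with 11: 15 XOR 11 = 4
Nim-value = 4

4


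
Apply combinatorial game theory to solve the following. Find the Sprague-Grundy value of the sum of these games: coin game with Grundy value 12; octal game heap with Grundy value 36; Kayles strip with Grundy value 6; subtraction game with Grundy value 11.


By the Sprague-Grundy theorem, the Grundy value of a sum of games is the XOR of individual Grundy values.
coin game: Grundy value = 12. Running XOR: 0 XOR 12 = 12
octal game heap: Grundy value = 36. Running XOR: 12 XOR 36 = 40
Kayles strip: Grundy value = 6. Running XOR: 40 XOR 6 = 46
subtraction game: Grundy value = 11. Running XOR: 46 XOR 11 = 37
The combined Grundy value is 37.

37


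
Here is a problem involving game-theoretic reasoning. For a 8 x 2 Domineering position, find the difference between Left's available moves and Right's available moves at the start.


Board is 8 x 2 (rows x cols).
Left (vertical) placements: (rows-1) * cols = 7 * 2 = 14
Right (horizontal) placements: rows * (cols-1) = 8 * 1 = 8
Advantage = Left - Right = 14 - 8 = 6

6


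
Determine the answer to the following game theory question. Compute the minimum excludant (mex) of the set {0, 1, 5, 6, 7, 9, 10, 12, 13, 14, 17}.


Set = {0, 1, 5, 6, 7, 9, 10, 12, 13, 14, 17}
0 is in the set.
1 is in the set.
2 is NOT in the set. This is the mex.
mex = 2

2


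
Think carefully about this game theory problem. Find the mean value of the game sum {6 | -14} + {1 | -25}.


G1 = {6 | -14}, G2 = {1 | -25}
Each is a switch {a | b} with numbers a > b; its mean value is (a + b)/2, and mean value is additive over game sums: m(G1 + G2) = m(G1) + m(G2).
Mean of G1 = (6 + (-14))/2 = -8/2 = -4
Mean of G2 = (1 + (-25))/2 = -24/2 = -12
Mean of G1 + G2 = -4 + -12 = -16

-16


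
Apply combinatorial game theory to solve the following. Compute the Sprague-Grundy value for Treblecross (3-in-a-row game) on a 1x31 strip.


Treblecross: place X on empty cells; 3-in-a-row wins.
Playing within two cells of an existing X lets the opponent win at once, so sensible play treats the cells i-2..i+2 around each X as dead. The player left with no safe cell loses, so this is a normal-play take-away game on strips of safe cells.
Placing X at cell i (0-indexed) of a strip of k safe cells leaves independent strips of sizes max(0, i-2) and max(0, k-i-3). Hence G(k) = mex{ G(max(0,i-2)) XOR G(max(0,k-i-3)) : 0 <= i < k }, with G(0) = 0.
G(1): splits (0,0):0^0=0 -> mex({0}) = 1
G(2): splits (0,0):0^0=0 -> mex({0}) = 1
G(3): splits (0,0):0^0=0 -> mex({0}) = 1
G(4): splits (0,1):0^1=1 (0,0):0^0=0 -> mex({0, 1}) = 2
G(5): splits (0,2):0^1=1 (0,1):0^1=1 (0,0):0^0=0 -> mex({0, 1}) = 2
G(6) = mex({1}) = 0
G(7) = mex({0, 1, 2}) = 3
G(8) = mex({0, 1, 2}) = 3
G(9) = mex({0, 2}) = 1
G(10) = mex({0, 2, 3}) = 1
G(11) = mex({0, 3}) = 1
G(12) = mex({1, 3}) = 0
G(13) = mex({0, 1, 2, 3}) = 4
G(14) = mex({0, 1, 2}) = 3
G(15) = mex({0, 1, 2}) = 3
G(16) = mex({0, 1, 2, 4}) = 3
G(17) = mex({0, 1, 3, 4}) = 2
G(18) = mex({0, 1, 3, 4}) = 2
G(19) = mex({0, 1, 3, 5}) = 2
G(20) = mex({0, 1, 2, 3, 5}) = 4
G(21) = mex({0, 1, 2, 3, 5}) = 4
G(22) = mex({1, 2, 6}) = 0
G(23) = mex({0, 1, 2, 3, 4, 6}) = 5
G(24) = mex({0, 1, 2, 3, 4}) = 5
G(25) = mex({0, 1, 3, 4, 7}) = 2
G(26) = mex({0, 1, 3, 4, 5, 7}) = 2
G(27) = mex({0, 1, 3, 5}) = 2
G(28) = mex({0, 1, 2, 5}) = 3
G(29) = mex({0, 1, 2, 4, 5, 6}) = 3
G(30) = mex({1, 2, 4, 6}) = 0
G(31) = mex({0, 1, 2, 3, 4, 6}) = 5
Therefore G(31) = 5.

5


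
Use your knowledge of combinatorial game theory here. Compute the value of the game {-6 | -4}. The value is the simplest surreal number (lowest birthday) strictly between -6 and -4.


Left options: {-6}, max = -6
Right options: {-4}, min = -4
All options are numbers and max(Left) < min(Right), so by the simplicity theorem the value is the simplest (earliest-born) number strictly between -6 and -4.
The only integer strictly between -6 and -4 is -5.
No non-integer in the interval can be simpler: if x is a non-integer in the interval, then floor(x) or ceil(x) also lies in the interval (the interval contains an integer), and both are proper prefixes of x's sign expansion, i.e. born earlier. So the game value is -5.
Game value = -5

-5


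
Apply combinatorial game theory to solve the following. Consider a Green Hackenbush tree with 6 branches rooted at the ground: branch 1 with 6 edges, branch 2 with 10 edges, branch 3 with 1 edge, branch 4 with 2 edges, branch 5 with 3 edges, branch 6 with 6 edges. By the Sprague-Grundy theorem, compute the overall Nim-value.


The tree has 6 branches from the ground vertex.
In Green Hackenbush, the Nim-value of a simple path of length k is k.
Branch 1: length 6, Nim-value = 6
Branch 2: length 10, Nim-value = 10
Branch 3: length 1, Nim-value = 1
Branch 4: length 2, Nim-value = 2
Branch 5: length 3, Nim-value = 3
Branch 6: length 6, Nim-value = 6
Total Nim-value = XOR of all branch values:
0 XOR 6 = 6
6 XOR 10 = 12
12 XOR 1 = 13
13 XOR 2 = 15
15 XOR 3 = 12
12 XOR 6 = 10
Nim-value of the tree = 10

10


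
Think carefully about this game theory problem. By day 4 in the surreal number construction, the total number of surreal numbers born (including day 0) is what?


Day 0: {|} = 0 is born. Count = 1.
Day n: the number of surreal numbers born by day n is 2^(n+1) - 1.
By day 0: 2^1 - 1 = 1
By day 1: 2^2 - 1 = 3
By day 2: 2^3 - 1 = 7
By day 3: 2^4 - 1 = 15
By day 4: 2^5 - 1 = 31
By day 4: 31 surreal numbers.

31


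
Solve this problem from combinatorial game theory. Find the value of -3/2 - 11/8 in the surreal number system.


x = -3/2, y = 11/8
Converting to common denominator: 8
x = -12/8, y = 11/8
x - y = -3/2 - 11/8 = -23/8

-23/8


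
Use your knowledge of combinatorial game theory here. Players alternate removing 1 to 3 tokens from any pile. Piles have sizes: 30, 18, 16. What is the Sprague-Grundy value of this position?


Subtraction set: {1, 2, 3}
For this subtraction set, G(n) = n mod 4 (period = max + 1 = 4).
Pile 1 (size 30): G(30) = 30 mod 4 = 2
Pile 2 (size 18): G(18) = 18 mod 4 = 2
Pile 3 (size 16): G(16) = 16 mod 4 = 0
Total Grundy value = XOR of all: 2 XOR 2 XOR 0 = 0

0


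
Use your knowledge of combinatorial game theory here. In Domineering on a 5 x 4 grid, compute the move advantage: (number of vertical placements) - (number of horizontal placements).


Board is 5 x 4 (rows x cols).
Left (vertical) placements: (rows-1) * cols = 4 * 4 = 16
Right (horizontal) placements: rows * (cols-1) = 5 * 3 = 15
Advantage = Left - Right = 16 - 15 = 1

1


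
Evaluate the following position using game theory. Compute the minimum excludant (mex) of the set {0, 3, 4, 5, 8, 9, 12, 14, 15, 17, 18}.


Set = {0, 3, 4, 5, 8, 9, 12, 14, 15, 17, 18}
0 is in the set.
1 is NOT in the set. This is the mex.
mex = 1

1


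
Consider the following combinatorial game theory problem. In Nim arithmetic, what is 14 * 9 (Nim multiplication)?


Nim multiplication is bilinear over XOR: (u XOR v) * w = (u*w) XOR (v*w).
So we split each operand into its bit components and XOR the pairwise Nim products.
14 = 2 + 4 + 8 (as XOR of powers of 2).
9 = 1 + 8 (as XOR of powers of 2).
Using the standard Nim-product table on single bits:
  2*2 = 3,   2*4 = 8,   2*8 = 12,
  4*4 = 6,   4*8 = 11,  8*8 = 13,
and  1*x = x (identity), k*l = l*k (commutative).
Pairwise Nim products:
  2 * 1 = 2
  2 * 8 = 12
  4 * 1 = 4
  4 * 8 = 11
  8 * 1 = 8
  8 * 8 = 13
XOR them: 2 XOR 12 XOR 4 XOR 11 XOR 8 XOR 13 = 4.
Result: 14 * 9 = 4 (in Nim).

4


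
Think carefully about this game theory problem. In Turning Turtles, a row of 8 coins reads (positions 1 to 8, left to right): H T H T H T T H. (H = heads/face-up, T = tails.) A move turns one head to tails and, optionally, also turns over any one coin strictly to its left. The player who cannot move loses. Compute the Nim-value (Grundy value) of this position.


Coins: H T H T H T T H
Key fact: a single head at position k behaves exactly like a Nim heap of size k (turning it to T and optionally flipping a coin at j < k corresponds to moving the heap from k to j, or to 0), and heads combine as a disjunctive sum (two heads at the same place would cancel, matching j XOR j = 0). So the Nim-value is the XOR of the 1-indexed positions of the heads.
Face-up positions (1-indexed): [1, 3, 5, 8]
XOR 0 with 1: 0 XOR 1 = 1
XOR 1 with 3: 1 XOR 3 = 2
XOR 2 with 5: 2 XOR 5 = 7
XOR 7 with 8: 7 XOR 8 = 15
Nim-value = 15

15


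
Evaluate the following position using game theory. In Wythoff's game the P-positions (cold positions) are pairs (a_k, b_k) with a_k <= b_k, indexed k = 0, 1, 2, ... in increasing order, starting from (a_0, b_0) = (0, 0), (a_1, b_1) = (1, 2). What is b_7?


By Wythoff's theorem, a_k = floor(k * phi) and b_k = floor(k * phi^2) = a_k + k, where phi = (1 + sqrt(5))/2 is the golden ratio.
phi = (1 + sqrt(5))/2 = 1.618034
phi^2 = phi + 1 = 2.618034
k = 7
k * phi^2 = 7 * 2.618034 = 18.326238
b_7 = floor(k * phi^2) = 18 (check: a_7 + k = 11 + 7 = 18)

18


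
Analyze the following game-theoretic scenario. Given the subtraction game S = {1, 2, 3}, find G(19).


The subtraction set is S = {1, 2, 3}.
G(k) = mex{ G(k - s) : s in S, s <= k }. We compute iteratively: G(0) = 0.
G(1) = mex({0}) = 1
G(2) = mex({0, 1}) = 2
G(3) = mex({0, 1, 2}) = 3
G(4) = mex({1, 2, 3}) = 0
G(5) = mex({0, 2, 3}) = 1
G(6) = mex({0, 1, 3}) = 2
Observe that G(4)..G(6) = 0, 1, 2 repeats G(0)..G(2) = 0, 1, 2.
For k >= max(S) = 3, G(k) is determined by the previous 3 values G(k-3)..G(k-1); a window of 3 consecutive values has recurred shifted by 4, so by induction G(k + 4) = G(k) for all k >= 0: the sequence is periodic from the start with period 4.
One period: G(0..3) = 0, 1, 2, 3.
19 mod 4 = 3, so G(19) = G(3) = 3.

3


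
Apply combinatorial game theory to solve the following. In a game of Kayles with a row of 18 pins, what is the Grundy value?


Kayles: a move removes 1 or 2 adjacent pins from a contiguous row.
Removing pins from a row of k leaves two independent rows (a, b) with a + b = k - 1 (one pin) or a + b = k - 2 (two pins); an end removal gives a = 0.
By Sprague-Grundy, G(k) = mex{ G(a) XOR G(b) } over all these splits. G(0) = 0.
G(1): splits (0,0):0^0=0 -> mex({0}) = 1
G(2): splits (0,1):0^1=1 (0,0):0^0=0 -> mex({0, 1}) = 2
G(3): splits (0,2):0^2=2 (1,1):1^1=0 (0,1):0^1=1 -> mex({0, 1, 2}) = 3
G(4): splits (0,3):0^3=3 (1,2):1^2=3 (0,2):0^2=2 (1,1):1^1=0 -> mex({0, 2, 3}) = 1
G(5): splits (0,4):0^1=1 (1,3):1^3=2 (2,2):2^2=0 (0,3):0^3=3 (1,2):1^2=3 -> mex({0, 1, 2, 3}) = 4
G(6) = mex({0, 1, 2, 4}) = 3
G(7) = mex({0, 1, 3, 4, 5}) = 2
G(8) = mex({0, 2, 3, 5, 6}) = 1
G(9) = mex({0, 1, 2, 3, 6, 7}) = 4
G(10) = mex({0, 1, 3, 4, 5, 7}) = 2
G(11) = mex({0, 1, 2, 3, 4, 5}) = 6
G(12) = mex({0, 1, 2, 3, 5, 6, 7}) = 4
G(13) = mex({0, 2, 3, 4, 6, 7}) = 1
G(14) = mex({0, 1, 4, 5, 6, 7}) = 2
G(15) = mex({0, 1, 2, 3, 4, 5, 6}) = 7
G(16) = mex({0, 2, 3, 5, 6, 7}) = 1
G(17) = mex({0, 1, 2, 3, 5, 6, 7}) = 4
G(18) = mex({0, 1, 2, 4, 5, 6}) = 3
Therefore G(18) = 3.

3


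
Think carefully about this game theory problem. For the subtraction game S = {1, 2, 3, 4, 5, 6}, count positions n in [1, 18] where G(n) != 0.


Subtraction set S = {1, 2, 3, 4, 5, 6}, so G(n) = n mod 7.
G(n) = 0 when n is a multiple of 7.
Multiples of 7 in [1, 18]: 2
N-positions (nonzero Grundy) = 18 - 2 = 16

16


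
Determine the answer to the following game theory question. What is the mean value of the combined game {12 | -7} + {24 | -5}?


G1 = {12 | -7}, G2 = {24 | -5}
Each is a switch {a | b} with numbers a > b; its mean value is (a + b)/2, and mean value is additive over game sums: m(G1 + G2) = m(G1) + m(G2).
Mean of G1 = (12 + (-7))/2 = 5/2 = 5/2
Mean of G2 = (24 + (-5))/2 = 19/2 = 19/2
Mean of G1 + G2 = 5/2 + 19/2 = 12

12


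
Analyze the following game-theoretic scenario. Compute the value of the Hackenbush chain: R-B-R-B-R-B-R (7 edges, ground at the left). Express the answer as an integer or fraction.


Edges (from ground): R-B-R-B-R-B-R
By Berlekamp's sign-expansion rule, a Blue-Red Hackenbush stalk has the value of the surreal number whose sign sequence is the edge sequence with B -> + and R -> -.
Sign sequence: -+-+-+-
Trace the sign expansion in the surreal number tree, starting from 0:
Edge 1: R (sign -) -> bounds (-inf, 0), value = -1
Edge 2: B (sign +) -> bounds (-1, 0), value = -1/2
Edge 3: R (sign -) -> bounds (-1, -1/2), value = -3/4
Edge 4: B (sign +) -> bounds (-3/4, -1/2), value = -5/8
Edge 5: R (sign -) -> bounds (-3/4, -5/8), value = -11/16
Edge 6: B (sign +) -> bounds (-11/16, -5/8), value = -21/32
Edge 7: R (sign -) -> bounds (-11/16, -21/32), value = -43/64
Game value = -43/64

-43/64


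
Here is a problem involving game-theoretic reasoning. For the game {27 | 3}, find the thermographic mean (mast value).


Game = {27 | 3}, a switch {a | b} with numbers a > b.
Its thermograph has left wall a - t and right wall b + t, which meet at t = (a - b)/2, where both equal (a + b)/2. So the mast (mean value) is at (a + b)/2.
Mean = (27 + (3))/2 = 30/2 = 15

15


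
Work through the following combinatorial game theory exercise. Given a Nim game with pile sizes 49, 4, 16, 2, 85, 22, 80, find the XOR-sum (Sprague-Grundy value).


We need the XOR (exclusive or) of all pile sizes.
After XOR-ing pile 1 (size 49): 0 XOR 49 = 49
After XOR-ing pile 2 (size 4): 49 XOR 4 = 53
After XOR-ing pile 3 (size 16): 53 XOR 16 = 37
After XOR-ing pile 4 (size 2): 37 XOR 2 = 39
After XOR-ing pile 5 (size 85): 39 XOR 85 = 114
After XOR-ing pile 6 (size 22): 114 XOR 22 = 100
After XOR-ing pile 7 (size 80): 100 XOR 80 = 52
The Nim-value of this position is 52.

52


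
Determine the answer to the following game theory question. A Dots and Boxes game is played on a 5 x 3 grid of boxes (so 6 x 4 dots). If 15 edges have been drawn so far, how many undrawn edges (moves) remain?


Grid: 5 x 3 boxes, i.e. 6 rows and 4 columns of dots.
Horizontal edges: (rows + 1) * cols = 6 * 3 = 18
Vertical edges: rows * (cols + 1) = 5 * 4 = 20
Total edges: 18 + 20 = 38
Edges drawn: 15
Remaining: 38 - 15 = 23

23


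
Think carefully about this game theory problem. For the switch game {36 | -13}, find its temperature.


The game is {36 | -13}, a switch {a | b} with numbers a > b.
Cooling {a | b} by t gives {a - t | b + t}, which stops being hot when a - t = b + t, i.e. at t = (a - b)/2. So the temperature of a switch is (a - b)/2.
Temperature = (Left option - Right option) / 2
= (36 - (-13)) / 2
= 49 / 2
= 49/2

49/2


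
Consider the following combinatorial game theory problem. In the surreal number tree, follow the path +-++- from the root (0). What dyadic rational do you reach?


Sign expansion: +-++-
Rule: track bounds (lo, hi), initially (-inf, +inf). On '+', the current value becomes lo and we move to the simplest number in (value, hi): value + 1 if hi = +inf, otherwise the midpoint (value + hi)/2. On '-', the current value becomes hi and we move to value - 1 if lo = -inf, otherwise the midpoint (lo + value)/2.
Start at 0.
Step 1: sign = +, move right. Bounds: (0, +inf). Value = 1
Step 2: sign = -, move left. Bounds: (0, 1). Value = 1/2
Step 3: sign = +, move right. Bounds: (1/2, 1). Value = 3/4
Step 4: sign = +, move right. Bounds: (3/4, 1). Value = 7/8
Step 5: sign = -, move left. Bounds: (3/4, 7/8). Value = 13/16
The surreal number with sign expansion +-++- is 13/16.

13/16


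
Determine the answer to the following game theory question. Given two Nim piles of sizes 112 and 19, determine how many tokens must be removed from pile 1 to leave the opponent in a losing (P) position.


Piles: 112 and 19
Current XOR: 112 XOR 19 = 99 (non-zero, so this is an N-position).
To make the XOR zero, we need to find a move that balances the piles.
For pile 1 (size 112): target = 112 XOR 99 = 19
We reduce pile 1 from 112 to 19.
Tokens removed: 112 - 19 = 93
Verification: 19 XOR 19 = 0

93


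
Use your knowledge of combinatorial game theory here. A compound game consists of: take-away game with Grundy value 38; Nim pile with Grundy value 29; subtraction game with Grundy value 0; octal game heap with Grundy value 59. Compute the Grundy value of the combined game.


By the Sprague-Grundy theorem, the Grundy value of a sum of games is the XOR of individual Grundy values.
take-away game: Grundy value = 38. Running XOR: 0 XOR 38 = 38
Nim pile: Grundy value = 29. Running XOR: 38 XOR 29 = 59
subtraction game: Grundy value = 0. Running XOR: 59 XOR 0 = 59
octal game heap: Grundy value = 59. Running XOR: 59 XOR 59 = 0
The combined Grundy value is 0.

0


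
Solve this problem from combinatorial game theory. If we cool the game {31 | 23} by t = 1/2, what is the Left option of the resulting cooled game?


Original game: {31 | 23} (a switch {a | b} with a > b).
Cooling by t (for t below the temperature (a - b)/2 = 4) taxes each move by t: {a | b} cooled by t is {a - t | b + t}.
Cooling amount: t = 1/2
Cooled Left option: 31 - 1/2 = 61/2
Cooled Right option: 23 + 1/2 = 47/2
Cooled game: {61/2 | 47/2}
Left option = 61/2

61/2


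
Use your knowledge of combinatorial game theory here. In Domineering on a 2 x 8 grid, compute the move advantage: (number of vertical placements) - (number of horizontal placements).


Board is 2 x 8 (rows x cols).
Left (vertical) placements: (rows-1) * cols = 1 * 8 = 8
Right (horizontal) placements: rows * (cols-1) = 2 * 7 = 14
Advantage = Left - Right = 8 - 14 = -6

-6


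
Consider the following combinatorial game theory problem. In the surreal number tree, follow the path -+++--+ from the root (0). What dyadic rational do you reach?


Sign expansion: -+++--+
Rule: track bounds (lo, hi), initially (-inf, +inf). On '+', the current value becomes lo and we move to the simplest number in (value, hi): value + 1 if hi = +inf, otherwise the midpoint (value + hi)/2. On '-', the current value becomes hi and we move to value - 1 if lo = -inf, otherwise the midpoint (lo + value)/2.
Start at 0.
Step 1: sign = -, move left. Bounds: (-inf, 0). Value = -1
Step 2: sign = +, move right. Bounds: (-1, 0). Value = -1/2
Step 3: sign = +, move right. Bounds: (-1/2, 0). Value = -1/4
Step 4: sign = +, move right. Bounds: (-1/4, 0). Value = -1/8
Step 5: sign = -, move left. Bounds: (-1/4, -1/8). Value = -3/16
Step 6: sign = -, move left. Bounds: (-1/4, -3/16). Value = -7/32
Step 7: sign = +, move right. Bounds: (-7/32, -3/16). Value = -13/64
The surreal number with sign expansion -+++--+ is -13/64.

-13/64


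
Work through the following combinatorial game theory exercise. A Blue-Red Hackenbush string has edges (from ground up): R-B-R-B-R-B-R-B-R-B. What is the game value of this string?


Edges (from ground): R-B-R-B-R-B-R-B-R-B
By Berlekamp's sign-expansion rule, a Blue-Red Hackenbush stalk has the value of the surreal number whose sign sequence is the edge sequence with B -> + and R -> -.
Sign sequence: -+-+-+-+-+
Trace the sign expansion in the surreal number tree, starting from 0:
Edge 1: R (sign -) -> bounds (-inf, 0), value = -1
Edge 2: B (sign +) -> bounds (-1, 0), value = -1/2
Edge 3: R (sign -) -> bounds (-1, -1/2), value = -3/4
Edge 4: B (sign +) -> bounds (-3/4, -1/2), value = -5/8
Edge 5: R (sign -) -> bounds (-3/4, -5/8), value = -11/16
Edge 6: B (sign +) -> bounds (-11/16, -5/8), value = -21/32
Edge 7: R (sign -) -> bounds (-11/16, -21/32), value = -43/64
Edge 8: B (sign +) -> bounds (-43/64, -21/32), value = -85/128
Edge 9: R (sign -) -> bounds (-43/64, -85/128), value = -171/256
Edge 10: B (sign +) -> bounds (-171/256, -85/128), value = -341/512
Game value = -341/512

-341/512


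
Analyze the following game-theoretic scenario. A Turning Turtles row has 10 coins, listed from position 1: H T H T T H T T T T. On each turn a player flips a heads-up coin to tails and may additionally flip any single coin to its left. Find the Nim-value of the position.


Coins: H T H T T H T T T T
Key fact: a single head at position k behaves exactly like a Nim heap of size k (turning it to T and optionally flipping a coin at j < k corresponds to moving the heap from k to j, or to 0), and heads combine as a disjunctive sum (two heads at the same place would cancel, matching j XOR j = 0). So the Nim-value is the XOR of the 1-indexed positions of the heads.
Face-up positions (1-indexed): [1, 3, 6]
XOR 0 with 1: 0 XOR 1 = 1
XOR 1 with 3: 1 XOR 3 = 2
XOR 2 with 6: 2 XOR 6 = 4
Nim-value = 4

4


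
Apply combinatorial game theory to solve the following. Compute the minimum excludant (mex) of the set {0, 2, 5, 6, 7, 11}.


Set = {0, 2, 5, 6, 7, 11}
0 is in the set.
1 is NOT in the set. This is the mex.
mex = 1

1


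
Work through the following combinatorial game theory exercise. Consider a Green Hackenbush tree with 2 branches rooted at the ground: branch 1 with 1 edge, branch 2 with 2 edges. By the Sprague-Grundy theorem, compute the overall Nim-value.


The tree has 2 branches from the ground vertex.
In Green Hackenbush, the Nim-value of a simple path of length k is k.
Branch 1: length 1, Nim-value = 1
Branch 2: length 2, Nim-value = 2
Total Nim-value = XOR of all branch values:
0 XOR 1 = 1
1 XOR 2 = 3
Nim-value of the tree = 3

3


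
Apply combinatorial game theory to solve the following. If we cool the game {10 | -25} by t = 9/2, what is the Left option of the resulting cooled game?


Original game: {10 | -25} (a switch {a | b} with a > b).
Cooling by t (for t below the temperature (a - b)/2 = 35/2) taxes each move by t: {a | b} cooled by t is {a - t | b + t}.
Cooling amount: t = 9/2
Cooled Left option: 10 - 9/2 = 11/2
Cooled Right option: -25 + 9/2 = -41/2
Cooled game: {11/2 | -41/2}
Left option = 11/2

11/2


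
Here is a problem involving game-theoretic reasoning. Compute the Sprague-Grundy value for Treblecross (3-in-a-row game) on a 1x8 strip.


Treblecross: place X on empty cells; 3-in-a-row wins.
Playing within two cells of an existing X lets the opponent win at once, so sensible play treats the cells i-2..i+2 around each X as dead. The player left with no safe cell loses, so this is a normal-play take-away game on strips of safe cells.
Placing X at cell i (0-indexed) of a strip of k safe cells leaves independent strips of sizes max(0, i-2) and max(0, k-i-3). Hence G(k) = mex{ G(max(0,i-2)) XOR G(max(0,k-i-3)) : 0 <= i < k }, with G(0) = 0.
G(1): splits (0,0):0^0=0 -> mex({0}) = 1
G(2): splits (0,0):0^0=0 -> mex({0}) = 1
G(3): splits (0,0):0^0=0 -> mex({0}) = 1
G(4): splits (0,1):0^1=1 (0,0):0^0=0 -> mex({0, 1}) = 2
G(5): splits (0,2):0^1=1 (0,1):0^1=1 (0,0):0^0=0 -> mex({0, 1}) = 2
G(6) = mex({1}) = 0
G(7) = mex({0, 1, 2}) = 3
G(8) = mex({0, 1, 2}) = 3
Therefore G(8) = 3.

3


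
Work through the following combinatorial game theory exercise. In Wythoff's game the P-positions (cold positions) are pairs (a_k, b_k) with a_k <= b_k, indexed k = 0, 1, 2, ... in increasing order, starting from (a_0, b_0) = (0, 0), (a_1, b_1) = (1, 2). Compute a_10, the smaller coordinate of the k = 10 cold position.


By Wythoff's theorem, a_k = floor(k * phi) and b_k = floor(k * phi^2) = a_k + k, where phi = (1 + sqrt(5))/2 is the golden ratio.
phi = (1 + sqrt(5))/2 = 1.618034
k = 10
k * phi = 10 * 1.618034 = 16.180340
a_10 = floor(k * phi) = 16

16


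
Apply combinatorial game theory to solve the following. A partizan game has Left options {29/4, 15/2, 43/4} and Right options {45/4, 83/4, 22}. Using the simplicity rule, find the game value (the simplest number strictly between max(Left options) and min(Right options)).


Left options: {29/4, 15/2, 43/4}, max = 43/4
Right options: {45/4, 83/4, 22}, min = 45/4
All options are numbers and max(Left) < min(Right), so by the simplicity theorem the value is the simplest (earliest-born) number strictly between 43/4 and 45/4.
The only integer strictly between 43/4 and 45/4 is 11.
No non-integer in the interval can be simpler: if x is a non-integer in the interval, then floor(x) or ceil(x) also lies in the interval (the interval contains an integer), and both are proper prefixes of x's sign expansion, i.e. born earlier. So the game value is 11.
Game value = 11

11


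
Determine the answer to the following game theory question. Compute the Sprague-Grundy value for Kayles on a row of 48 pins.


Kayles: a move removes 1 or 2 adjacent pins from a contiguous row.
Removing pins from a row of k leaves two independent rows (a, b) with a + b = k - 1 (one pin) or a + b = k - 2 (two pins); an end removal gives a = 0.
By Sprague-Grundy, G(k) = mex{ G(a) XOR G(b) } over all these splits. G(0) = 0.
G(1): splits (0,0):0^0=0 -> mex({0}) = 1
G(2): splits (0,1):0^1=1 (0,0):0^0=0 -> mex({0, 1}) = 2
G(3): splits (0,2):0^2=2 (1,1):1^1=0 (0,1):0^1=1 -> mex({0, 1, 2}) = 3
G(4): splits (0,3):0^3=3 (1,2):1^2=3 (0,2):0^2=2 (1,1):1^1=0 -> mex({0, 2, 3}) = 1
G(5): splits (0,4):0^1=1 (1,3):1^3=2 (2,2):2^2=0 (0,3):0^3=3 (1,2):1^2=3 -> mex({0, 1, 2, 3}) = 4
G(6) = mex({0, 1, 2, 4}) = 3
G(7) = mex({0, 1, 3, 4, 5}) = 2
G(8) = mex({0, 2, 3, 5, 6}) = 1
G(9) = mex({0, 1, 2, 3, 6, 7}) = 4
G(10) = mex({0, 1, 3, 4, 5, 7}) = 2
G(11) = mex({0, 1, 2, 3, 4, 5}) = 6
G(12) = mex({0, 1, 2, 3, 5, 6, 7}) = 4
G(13) = mex({0, 2, 3, 4, 6, 7}) = 1
G(14) = mex({0, 1, 4, 5, 6, 7}) = 2
G(15) = mex({0, 1, 2, 3, 4, 5, 6}) = 7
G(16) = mex({0, 2, 3, 5, 6, 7}) = 1
G(17) = mex({0, 1, 2, 3, 5, 6, 7}) = 4
G(18) = mex({0, 1, 2, 4, 5, 6}) = 3
G(19) = mex({0, 1, 3, 4, 5, 7}) = 2
G(20) = mex({0, 2, 3, 4, 5, 6, 7}) = 1
G(21) = mex({0, 1, 2, 3, 5, 6, 7}) = 4
G(22) = mex({0, 1, 2, 3, 4, 5, 7}) = 6
G(23) = mex({0, 1, 2, 3, 4, 5, 6}) = 7
G(24) = mex({0, 1, 2, 3, 5, 6, 7}) = 4
G(25) = mex({0, 2, 3, 4, 6, 7}) = 1
G(26) = mex({0, 1, 3, 4, 5, 6, 7}) = 2
G(27) = mex({0, 1, 2, 3, 4, 5, 6, 7}) = 8
G(28) = mex({0, 1, 2, 3, 4, 6, 7, 8}) = 5
G(29) = mex({0, 1, 2, 3, 5, 6, 7, 8, 9}) = 4
G(30) = mex({0, 1, 2, 3, 4, 5, 6, 9, 10}) = 7
G(31) = mex({0, 1, 3, 4, 5, 7, 10, 11}) = 2
G(32) = mex({0, 2, 3, 4, 5, 6, 7, 9, 11}) = 1
G(33) = mex({0, 1, 2, 3, 4, 5, 6, 7, 9, 12}) = 8
G(34) = mex({0, 1, 2, 3, 4, 5, 7, 8, 11, 12}) = 6
G(35) = mex({0, 1, 2, 3, 4, 5, 6, 8, 9, 10, 11}) = 7
G(36) = mex({0, 1, 2, 3, 5, 6, 7, 9, 10}) = 4
G(37) = mex({0, 2, 3, 4, 6, 7, 9, 10, 11, 12}) = 1
G(38) = mex({0, 1, 3, 4, 5, 6, 7, 9, 10, 11, 12}) = 2
G(39) = mex({0, 1, 2, 4, 5, 6, 7, 9, 10, 12, 14}) = 3
G(40) = mex({0, 2, 3, 4, 6, 7, 11, 12, 14}) = 1
G(41) = mex({0, 1, 2, 3, 5, 6, 7, 9, 10, 11, 12}) = 4
G(42) = mex({0, 1, 2, 3, 4, 5, 6, 9, 10}) = 7
G(43) = mex({0, 1, 3, 4, 5, 7, 9, 10, 12, 15}) = 2
G(44) = mex({0, 2, 3, 4, 5, 6, 7, 9, 10, 12, 15}) = 1
G(45) = mex({0, 1, 2, 3, 4, 5, 6, 7, 9, 10, 12, 14}) = 8
G(46) = mex({0, 1, 3, 4, 5, 7, 8, 11, 12, 14}) = 2
G(47) = mex({0, 1, 2, 3, 4, 5, 6, 8, 9, 10, 11, 12}) = 7
G(48) = mex({0, 1, 2, 3, 5, 6, 7, 9, 10}) = 4
Therefore G(48) = 4.

4


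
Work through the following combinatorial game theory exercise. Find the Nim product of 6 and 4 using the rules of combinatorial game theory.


Nim multiplication is bilinear over XOR: (u XOR v) * w = (u*w) XOR (v*w).
So we split each operand into its bit components and XOR the pairwise Nim products.
6 = 2 + 4 (as XOR of powers of 2).
4 = 4 (as XOR of powers of 2).
Using the standard Nim-product table on single bits:
  2*2 = 3,   2*4 = 8,   2*8 = 12,
  4*4 = 6,   4*8 = 11,  8*8 = 13,
and  1*x = x (identity), k*l = l*k (commutative).
Pairwise Nim products:
  2 * 4 = 8
  4 * 4 = 6
XOR them: 8 XOR 6 = 14.
Result: 6 * 4 = 14 (in Nim).

14


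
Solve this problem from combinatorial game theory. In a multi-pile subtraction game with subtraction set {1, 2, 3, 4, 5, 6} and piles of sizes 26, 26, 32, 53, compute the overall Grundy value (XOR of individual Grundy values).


Subtraction set: {1, 2, 3, 4, 5, 6}
For this subtraction set, G(n) = n mod 7 (period = max + 1 = 7).
Pile 1 (size 26): G(26) = 26 mod 7 = 5
Pile 2 (size 26): G(26) = 26 mod 7 = 5
Pile 3 (size 32): G(32) = 32 mod 7 = 4
Pile 4 (size 53): G(53) = 53 mod 7 = 4
Total Grundy value = XOR of all: 5 XOR 5 XOR 4 XOR 4 = 0

0


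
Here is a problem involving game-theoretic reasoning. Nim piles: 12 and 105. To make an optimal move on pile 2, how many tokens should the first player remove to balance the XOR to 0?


Piles: 12 and 105
Current XOR: 12 XOR 105 = 101 (non-zero, so this is an N-position).
To make the XOR zero, we need to find a move that balances the piles.
For pile 2 (size 105): target = 105 XOR 101 = 12
We reduce pile 2 from 105 to 12.
Tokens removed: 105 - 12 = 93
Verification: 12 XOR 12 = 0

93


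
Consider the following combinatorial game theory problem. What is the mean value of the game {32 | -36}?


Game = {32 | -36}, a switch {a | b} with numbers a > b.
Its thermograph has left wall a - t and right wall b + t, which meet at t = (a - b)/2, where both equal (a + b)/2. So the mast (mean value) is at (a + b)/2.
Mean = (32 + (-36))/2 = -4/2 = -2

-2


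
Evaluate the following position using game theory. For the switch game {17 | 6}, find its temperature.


The game is {17 | 6}, a switch {a | b} with numbers a > b.
Cooling {a | b} by t gives {a - t | b + t}, which stops being hot when a - t = b + t, i.e. at t = (a - b)/2. So the temperature of a switch is (a - b)/2.
Temperature = (Left option - Right option) / 2
= (17 - (6)) / 2
= 11 / 2
= 11/2

11/2


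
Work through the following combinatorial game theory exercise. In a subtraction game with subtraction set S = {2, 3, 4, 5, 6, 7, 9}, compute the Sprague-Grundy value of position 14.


The subtraction set is S = {2, 3, 4, 5, 6, 7, 9}.
G(k) = mex{ G(k - s) : s in S, s <= k }. We compute iteratively: G(0) = 0.
G(1) = mex({}) = 0
G(2) = mex({0}) = 1
G(3) = mex({0}) = 1
G(4) = mex({0, 1}) = 2
G(5) = mex({0, 1}) = 2
G(6) = mex({0, 1, 2}) = 3
G(7) = mex({0, 1, 2}) = 3
G(8) = mex({0, 1, 2, 3}) = 4
G(9) = mex({0, 1, 2, 3}) = 4
G(10) = mex({0, 1, 2, 3, 4}) = 5
G(11) = mex({1, 2, 3, 4}) = 0
G(12) = mex({1, 2, 3, 4, 5}) = 0
G(13) = mex({0, 2, 3, 4, 5}) = 1
G(14) = mex({0, 2, 3, 4, 5}) = 1
Therefore G(14) = 1.

1


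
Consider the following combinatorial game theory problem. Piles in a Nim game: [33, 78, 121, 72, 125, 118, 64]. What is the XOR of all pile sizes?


We need the XOR (exclusive or) of all pile sizes.
After XOR-ing pile 1 (size 33): 0 XOR 33 = 33
After XOR-ing pile 2 (size 78): 33 XOR 78 = 111
After XOR-ing pile 3 (size 121): 111 XOR 121 = 22
After XOR-ing pile 4 (size 72): 22 XOR 72 = 94
After XOR-ing pile 5 (size 125): 94 XOR 125 = 35
After XOR-ing pile 6 (size 118): 35 XOR 118 = 85
After XOR-ing pile 7 (size 64): 85 XOR 64 = 21
The Nim-value of this position is 21.

21


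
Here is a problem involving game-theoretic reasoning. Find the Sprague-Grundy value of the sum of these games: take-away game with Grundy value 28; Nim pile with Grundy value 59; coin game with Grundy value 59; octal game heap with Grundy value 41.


By the Sprague-Grundy theorem, the Grundy value of a sum of games is the XOR of individual Grundy values.
take-away game: Grundy value = 28. Running XOR: 0 XOR 28 = 28
Nim pile: Grundy value = 59. Running XOR: 28 XOR 59 = 39
coin game: Grundy value = 59. Running XOR: 39 XOR 59 = 28
octal game heap: Grundy value = 41. Running XOR: 28 XOR 41 = 53
The combined Grundy value is 53.

53


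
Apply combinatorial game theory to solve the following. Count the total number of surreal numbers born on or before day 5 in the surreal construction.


Day 0: {|} = 0 is born. Count = 1.
Day n: the number of surreal numbers born by day n is 2^(n+1) - 1.
By day 0: 2^1 - 1 = 1
By day 1: 2^2 - 1 = 3
By day 2: 2^3 - 1 = 7
By day 3: 2^4 - 1 = 15
By day 4: 2^5 - 1 = 31
By day 5: 2^6 - 1 = 63
By day 5: 63 surreal numbers.

63


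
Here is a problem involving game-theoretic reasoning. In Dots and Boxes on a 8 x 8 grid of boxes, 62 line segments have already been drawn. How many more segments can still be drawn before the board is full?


Grid: 8 x 8 boxes, i.e. 9 rows and 9 columns of dots.
Horizontal edges: (rows + 1) * cols = 9 * 8 = 72
Vertical edges: rows * (cols + 1) = 8 * 9 = 72
Total edges: 72 + 72 = 144
Edges drawn: 62
Remaining: 144 - 62 = 82

82


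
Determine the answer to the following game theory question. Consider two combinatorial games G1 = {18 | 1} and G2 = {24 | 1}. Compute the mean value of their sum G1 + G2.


G1 = {18 | 1}, G2 = {24 | 1}
Each is a switch {a | b} with numbers a > b; its mean value is (a + b)/2, and mean value is additive over game sums: m(G1 + G2) = m(G1) + m(G2).
Mean of G1 = (18 + (1))/2 = 19/2 = 19/2
Mean of G2 = (24 + (1))/2 = 25/2 = 25/2
Mean of G1 + G2 = 19/2 + 25/2 = 22

22


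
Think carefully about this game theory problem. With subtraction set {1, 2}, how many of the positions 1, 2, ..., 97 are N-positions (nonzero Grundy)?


Subtraction set S = {1, 2}, so G(n) = n mod 3.
G(n) = 0 when n is a multiple of 3.
Multiples of 3 in [1, 97]: 32
N-positions (nonzero Grundy) = 97 - 32 = 65

65


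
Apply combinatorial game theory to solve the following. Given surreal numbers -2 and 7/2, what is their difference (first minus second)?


x = -2, y = 7/2
Converting to common denominator: 2
x = -4/2, y = 7/2
x - y = -2 - 7/2 = -11/2

-11/2


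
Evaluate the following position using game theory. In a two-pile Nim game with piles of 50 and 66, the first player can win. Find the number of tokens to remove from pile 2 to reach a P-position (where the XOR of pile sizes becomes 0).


Piles: 50 and 66
Current XOR: 50 XOR 66 = 112 (non-zero, so this is an N-position).
To make the XOR zero, we need to find a move that balances the piles.
For pile 2 (size 66): target = 66 XOR 112 = 50
We reduce pile 2 from 66 to 50.
Tokens removed: 66 - 50 = 16
Verification: 50 XOR 50 = 0

16


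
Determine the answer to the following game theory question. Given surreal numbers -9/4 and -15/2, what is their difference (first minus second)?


x = -9/4, y = -15/2
Converting to common denominator: 4
x = -9/4, y = -30/4
x - y = -9/4 - -15/2 = 21/4

21/4


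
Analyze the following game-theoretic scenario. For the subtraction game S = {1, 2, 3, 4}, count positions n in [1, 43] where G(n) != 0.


Subtraction set S = {1, 2, 3, 4}, so G(n) = n mod 5.
G(n) = 0 when n is a multiple of 5.
Multiples of 5 in [1, 43]: 8
N-positions (nonzero Grundy) = 43 - 8 = 35

35


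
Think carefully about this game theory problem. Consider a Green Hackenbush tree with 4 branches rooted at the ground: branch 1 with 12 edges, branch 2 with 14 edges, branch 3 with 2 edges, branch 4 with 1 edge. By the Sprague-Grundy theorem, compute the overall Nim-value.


The tree has 4 branches from the ground vertex.
In Green Hackenbush, the Nim-value of a simple path of length k is k.
Branch 1: length 12, Nim-value = 12
Branch 2: length 14, Nim-value = 14
Branch 3: length 2, Nim-value = 2
Branch 4: length 1, Nim-value = 1
Total Nim-value = XOR of all branch values:
0 XOR 12 = 12
12 XOR 14 = 2
2 XOR 2 = 0
0 XOR 1 = 1
Nim-value of the tree = 1

1


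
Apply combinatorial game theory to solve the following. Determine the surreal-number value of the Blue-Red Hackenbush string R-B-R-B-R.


Edges (from ground): R-B-R-B-R
By Berlekamp's sign-expansion rule, a Blue-Red Hackenbush stalk has the value of the surreal number whose sign sequence is the edge sequence with B -> + and R -> -.
Sign sequence: -+-+-
Trace the sign expansion in the surreal number tree, starting from 0:
Edge 1: R (sign -) -> bounds (-inf, 0), value = -1
Edge 2: B (sign +) -> bounds (-1, 0), value = -1/2
Edge 3: R (sign -) -> bounds (-1, -1/2), value = -3/4
Edge 4: B (sign +) -> bounds (-3/4, -1/2), value = -5/8
Edge 5: R (sign -) -> bounds (-3/4, -5/8), value = -11/16
Game value = -11/16

-11/16


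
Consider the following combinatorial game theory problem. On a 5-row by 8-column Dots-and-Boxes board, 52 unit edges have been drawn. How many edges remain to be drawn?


Grid: 5 x 8 boxes, i.e. 6 rows and 9 columns of dots.
Horizontal edges: (rows + 1) * cols = 6 * 8 = 48
Vertical edges: rows * (cols + 1) = 5 * 9 = 45
Total edges: 48 + 45 = 93
Edges drawn: 52
Remaining: 93 - 52 = 41

41


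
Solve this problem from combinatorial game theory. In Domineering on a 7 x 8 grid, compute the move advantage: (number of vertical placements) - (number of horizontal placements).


Board is 7 x 8 (rows x cols).
Left (vertical) placements: (rows-1) * cols = 6 * 8 = 48
Right (horizontal) placements: rows * (cols-1) = 7 * 7 = 49
Advantage = Left - Right = 48 - 49 = -1

-1


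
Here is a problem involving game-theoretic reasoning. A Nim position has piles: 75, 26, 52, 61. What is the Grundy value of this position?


We need the XOR (exclusive or) of all pile sizes.
After XOR-ing pile 1 (size 75): 0 XOR 75 = 75
After XOR-ing pile 2 (size 26): 75 XOR 26 = 81
After XOR-ing pile 3 (size 52): 81 XOR 52 = 101
After XOR-ing pile 4 (size 61): 101 XOR 61 = 88
The Nim-value of this position is 88.

88
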